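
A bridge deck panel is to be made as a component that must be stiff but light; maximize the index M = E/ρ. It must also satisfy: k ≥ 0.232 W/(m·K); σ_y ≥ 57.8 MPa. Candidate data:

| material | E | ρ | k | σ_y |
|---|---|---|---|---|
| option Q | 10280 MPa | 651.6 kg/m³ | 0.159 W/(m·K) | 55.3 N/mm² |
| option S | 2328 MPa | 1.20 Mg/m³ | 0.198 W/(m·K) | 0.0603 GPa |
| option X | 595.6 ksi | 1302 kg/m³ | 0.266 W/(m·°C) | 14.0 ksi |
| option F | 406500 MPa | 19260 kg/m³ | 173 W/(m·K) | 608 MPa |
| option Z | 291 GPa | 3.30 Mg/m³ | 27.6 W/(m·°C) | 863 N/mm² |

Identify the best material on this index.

option Z

Screen on constraints: k ≥ 0.232 W/(m·K); σ_y ≥ 57.8 MPa. Survivors: option X, option F, option Z.
Normalizing units and computing the index:
  option X: E = 4.107 GPa, ρ = 1302 kg/m³
  option F: E = 406.5 GPa, ρ = 19260 kg/m³
  option Z: E = 291.0 GPa, ρ = 3300 kg/m³
  option Z: M = 88.2 MN·m/kg
  option F: M = 21.1 MN·m/kg
  option X: M = 3.15 MN·m/kg
Option Z has the largest M.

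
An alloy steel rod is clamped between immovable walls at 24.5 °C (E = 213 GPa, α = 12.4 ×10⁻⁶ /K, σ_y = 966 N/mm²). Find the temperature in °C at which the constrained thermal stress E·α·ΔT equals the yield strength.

390 °C

σ_y = 966 N/mm² = 966.0 MPa.
E·α·ΔT = 966.0 MPa ⇒ ΔT = 966.0 / (213.0×10³ × 12.4×10⁻⁶) = 365.7 K.
T = 24.5 + 365.7 = 390.2 °C.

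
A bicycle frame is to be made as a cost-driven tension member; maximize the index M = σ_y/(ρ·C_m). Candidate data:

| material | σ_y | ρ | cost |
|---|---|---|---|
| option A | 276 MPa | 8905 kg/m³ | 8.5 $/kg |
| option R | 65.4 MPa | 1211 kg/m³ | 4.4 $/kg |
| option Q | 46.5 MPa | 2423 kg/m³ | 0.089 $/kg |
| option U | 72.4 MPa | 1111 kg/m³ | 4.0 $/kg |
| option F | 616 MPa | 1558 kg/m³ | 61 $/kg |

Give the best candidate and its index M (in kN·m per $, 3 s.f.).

Per-candidate index values:
  option Q: M = 216 kN·m per $
  option U: M = 16.3 kN·m per $
  option R: M = 12.3 kN·m per $
  option F: M = 6.48 kN·m per $
  option A: M = 3.65 kN·m per $
Option Q has the largest M.

option Q, M = 216 kN·m per $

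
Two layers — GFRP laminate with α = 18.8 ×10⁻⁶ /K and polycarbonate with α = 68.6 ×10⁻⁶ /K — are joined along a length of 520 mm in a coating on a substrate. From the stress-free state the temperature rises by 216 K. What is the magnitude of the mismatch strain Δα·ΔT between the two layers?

0.0108

Δα = |18.8 − 68.6|×10⁻⁶/K = 49.8×10⁻⁶/K.
Mismatch strain = Δα·ΔT = 49.8×10⁻⁶ × 216.0 = 0.0108.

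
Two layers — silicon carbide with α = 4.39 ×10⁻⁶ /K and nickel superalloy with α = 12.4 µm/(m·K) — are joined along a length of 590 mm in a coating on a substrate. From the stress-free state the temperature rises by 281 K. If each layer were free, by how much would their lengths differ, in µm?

1330 µm

Δα = |4.39 − 12.4|×10⁻⁶/K = 8.01×10⁻⁶/K.
ΔL_mismatch = Δα·L·ΔT = 8.01×10⁻⁶ × 590.0 mm × 281.0 K = 1330 µm.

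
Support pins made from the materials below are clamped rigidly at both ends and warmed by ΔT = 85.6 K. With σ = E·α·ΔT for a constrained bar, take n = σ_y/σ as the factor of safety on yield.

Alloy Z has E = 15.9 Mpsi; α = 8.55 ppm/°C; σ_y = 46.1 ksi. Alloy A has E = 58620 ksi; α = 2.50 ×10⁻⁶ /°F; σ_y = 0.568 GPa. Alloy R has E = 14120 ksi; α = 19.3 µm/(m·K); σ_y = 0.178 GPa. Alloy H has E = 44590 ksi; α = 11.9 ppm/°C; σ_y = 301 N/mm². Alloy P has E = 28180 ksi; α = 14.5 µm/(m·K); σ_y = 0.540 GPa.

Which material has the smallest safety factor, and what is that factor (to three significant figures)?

Per material, after unit conversion:
  alloy Z: E = 109.6, α = 8.55, σ_y = 317.8 → σ = 80.2 MPa, n = 3.96
  alloy A: E = 404.2, α = 4.50, σ_y = 568.0 → σ = 156 MPa, n = 3.65
  alloy R: E = 97.35, α = 19.3, σ_y = 178.0 → σ = 161 MPa, n = 1.11
  alloy H: E = 307.4, α = 11.9, σ_y = 301.0 → σ = 313 MPa, n = 0.961
  alloy P: E = 194.3, α = 14.5, σ_y = 540.0 → σ = 241 MPa, n = 2.24
Alloy H has the lowest safety factor, n = 0.961.

alloy H, n = 0.961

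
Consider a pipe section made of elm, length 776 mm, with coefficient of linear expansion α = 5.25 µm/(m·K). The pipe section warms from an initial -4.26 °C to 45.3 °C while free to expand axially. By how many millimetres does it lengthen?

0.202 mm

ΔT = 45.3 − (-4.26) = 49.56 K.
ΔL = α·L₀·ΔT = 5.25×10⁻⁶ × 776 mm × 49.56 K = 0.202 mm.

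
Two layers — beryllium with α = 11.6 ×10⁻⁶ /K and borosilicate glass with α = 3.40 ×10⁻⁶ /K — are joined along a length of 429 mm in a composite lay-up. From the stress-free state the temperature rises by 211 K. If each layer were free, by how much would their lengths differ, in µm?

742 µm

Δα = |11.6 − 3.40|×10⁻⁶/K = 8.20×10⁻⁶/K.
ΔL_mismatch = Δα·L·ΔT = 8.20×10⁻⁶ × 429.0 mm × 211.0 K = 742 µm.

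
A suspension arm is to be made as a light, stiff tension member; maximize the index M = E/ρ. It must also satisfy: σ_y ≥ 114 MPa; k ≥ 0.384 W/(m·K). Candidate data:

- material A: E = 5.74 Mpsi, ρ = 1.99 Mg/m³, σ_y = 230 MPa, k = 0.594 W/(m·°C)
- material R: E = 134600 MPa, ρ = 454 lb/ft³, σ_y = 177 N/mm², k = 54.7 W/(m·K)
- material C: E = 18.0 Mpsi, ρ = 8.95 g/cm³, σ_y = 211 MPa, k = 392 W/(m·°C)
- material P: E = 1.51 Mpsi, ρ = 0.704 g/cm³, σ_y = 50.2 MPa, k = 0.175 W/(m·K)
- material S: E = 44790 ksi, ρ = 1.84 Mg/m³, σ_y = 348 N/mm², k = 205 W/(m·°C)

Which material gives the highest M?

material S

Screen on constraints: σ_y ≥ 114 MPa; k ≥ 0.384 W/(m·K). Survivors: material A, material R, material C, material S.
Putting every candidate on a common basis:
  material A: E = 39.58 GPa, ρ = 1990 kg/m³
  material R: E = 134.6 GPa, ρ = 7272 kg/m³
  material C: E = 124.1 GPa, ρ = 8950 kg/m³
  material S: E = 308.8 GPa, ρ = 1840 kg/m³
  material S: M = 168 MN·m/kg
  material A: M = 19.9 MN·m/kg
  material R: M = 18.5 MN·m/kg
  material C: M = 13.9 MN·m/kg
The maximum is for material S.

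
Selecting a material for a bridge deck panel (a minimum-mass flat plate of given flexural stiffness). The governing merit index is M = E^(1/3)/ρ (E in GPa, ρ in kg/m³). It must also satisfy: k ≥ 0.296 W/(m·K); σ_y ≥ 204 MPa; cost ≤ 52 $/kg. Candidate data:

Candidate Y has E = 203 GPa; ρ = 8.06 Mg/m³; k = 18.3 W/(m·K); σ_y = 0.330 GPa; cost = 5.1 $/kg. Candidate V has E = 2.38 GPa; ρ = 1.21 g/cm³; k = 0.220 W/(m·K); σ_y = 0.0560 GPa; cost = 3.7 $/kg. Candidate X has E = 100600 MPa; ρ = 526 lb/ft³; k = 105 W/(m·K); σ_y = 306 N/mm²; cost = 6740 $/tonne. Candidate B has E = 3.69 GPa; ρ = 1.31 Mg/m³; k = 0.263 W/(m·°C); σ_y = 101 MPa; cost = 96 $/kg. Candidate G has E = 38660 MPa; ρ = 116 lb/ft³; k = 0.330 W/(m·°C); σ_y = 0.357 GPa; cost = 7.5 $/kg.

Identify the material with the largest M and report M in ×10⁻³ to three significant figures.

Screen on constraints: k ≥ 0.296 W/(m·K); σ_y ≥ 204 MPa; cost ≤ 52 $/kg. Survivors: candidate Y, candidate X, candidate G.
Normalizing units and computing the index:
  candidate Y: E = 203.0 GPa, ρ = 8060 kg/m³
  candidate X: E = 100.6 GPa, ρ = 8426 kg/m³
  candidate G: E = 38.66 GPa, ρ = 1858 kg/m³
  candidate G: M = 1.82×10⁻³
  candidate Y: M = 0.729×10⁻³
  candidate X: M = 0.552×10⁻³
Candidate G has the largest M.

candidate G, M = 1.82×10⁻³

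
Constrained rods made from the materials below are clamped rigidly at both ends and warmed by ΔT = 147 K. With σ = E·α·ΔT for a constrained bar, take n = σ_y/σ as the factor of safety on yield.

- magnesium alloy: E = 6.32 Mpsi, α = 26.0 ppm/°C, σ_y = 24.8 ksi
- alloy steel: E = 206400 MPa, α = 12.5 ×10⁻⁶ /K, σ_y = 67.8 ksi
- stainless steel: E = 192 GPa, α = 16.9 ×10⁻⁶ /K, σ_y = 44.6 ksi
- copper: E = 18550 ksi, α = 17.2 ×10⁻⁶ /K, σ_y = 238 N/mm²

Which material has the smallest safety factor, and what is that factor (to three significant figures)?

Per material, after unit conversion:
  magnesium alloy: E = 43.57, α = 26.0, σ_y = 171.0 → σ = 167 MPa, n = 1.03
  alloy steel: E = 206.4, α = 12.5, σ_y = 467.5 → σ = 379 MPa, n = 1.23
  stainless steel: E = 192.0, α = 16.9, σ_y = 307.5 → σ = 477 MPa, n = 0.645
  copper: E = 127.9, α = 17.2, σ_y = 238.0 → σ = 323 MPa, n = 0.736
Stainless steel has the lowest safety factor, n = 0.645.

stainless steel, n = 0.645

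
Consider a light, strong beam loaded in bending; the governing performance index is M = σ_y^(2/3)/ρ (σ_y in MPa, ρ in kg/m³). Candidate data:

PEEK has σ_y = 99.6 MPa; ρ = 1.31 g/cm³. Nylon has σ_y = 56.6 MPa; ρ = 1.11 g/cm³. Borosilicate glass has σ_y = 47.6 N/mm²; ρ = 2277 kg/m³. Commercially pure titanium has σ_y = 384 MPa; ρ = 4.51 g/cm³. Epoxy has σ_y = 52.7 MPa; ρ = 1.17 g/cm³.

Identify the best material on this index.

Normalizing units and computing the index:
  PEEK: σ_y = 99.60 MPa, ρ = 1310 kg/m³
  nylon: σ_y = 56.60 MPa, ρ = 1110 kg/m³
  borosilicate glass: σ_y = 47.60 MPa, ρ = 2277 kg/m³
  commercially pure titanium: σ_y = 384.0 MPa, ρ = 4510 kg/m³
  epoxy: σ_y = 52.70 MPa, ρ = 1170 kg/m³
  PEEK: M = 16.4×10⁻³
  nylon: M = 13.3×10⁻³
  epoxy: M = 12.0×10⁻³
  commercially pure titanium: M = 11.7×10⁻³
  borosilicate glass: M = 5.77×10⁻³
PEEK has the largest M.

PEEK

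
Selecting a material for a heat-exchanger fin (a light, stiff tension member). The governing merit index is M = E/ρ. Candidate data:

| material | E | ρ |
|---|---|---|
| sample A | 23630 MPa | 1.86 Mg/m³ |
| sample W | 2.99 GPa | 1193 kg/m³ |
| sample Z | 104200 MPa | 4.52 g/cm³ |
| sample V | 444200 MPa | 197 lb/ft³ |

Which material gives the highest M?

After converting to SI:
  sample A: E = 23.63 GPa, ρ = 1860 kg/m³
  sample W: E = 2.990 GPa, ρ = 1193 kg/m³
  sample Z: E = 104.2 GPa, ρ = 4520 kg/m³
  sample V: E = 444.2 GPa, ρ = 3156 kg/m³
  sample V: M = 141 MN·m/kg
  sample Z: M = 23.1 MN·m/kg
  sample A: M = 12.7 MN·m/kg
  sample W: M = 2.51 MN·m/kg
The maximum is for sample V.

sample V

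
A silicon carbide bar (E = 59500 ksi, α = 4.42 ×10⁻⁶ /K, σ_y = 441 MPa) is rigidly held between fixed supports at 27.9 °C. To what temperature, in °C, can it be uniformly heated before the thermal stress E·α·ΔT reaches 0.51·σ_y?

E = 59500 ksi = 410.2 GPa.
E·α·ΔT = 224.9 MPa ⇒ ΔT = 224.9 / (410.2×10³ × 4.42×10⁻⁶) = 124.0 K.
T = 27.9 + 124.0 = 151.9 °C.

152 °C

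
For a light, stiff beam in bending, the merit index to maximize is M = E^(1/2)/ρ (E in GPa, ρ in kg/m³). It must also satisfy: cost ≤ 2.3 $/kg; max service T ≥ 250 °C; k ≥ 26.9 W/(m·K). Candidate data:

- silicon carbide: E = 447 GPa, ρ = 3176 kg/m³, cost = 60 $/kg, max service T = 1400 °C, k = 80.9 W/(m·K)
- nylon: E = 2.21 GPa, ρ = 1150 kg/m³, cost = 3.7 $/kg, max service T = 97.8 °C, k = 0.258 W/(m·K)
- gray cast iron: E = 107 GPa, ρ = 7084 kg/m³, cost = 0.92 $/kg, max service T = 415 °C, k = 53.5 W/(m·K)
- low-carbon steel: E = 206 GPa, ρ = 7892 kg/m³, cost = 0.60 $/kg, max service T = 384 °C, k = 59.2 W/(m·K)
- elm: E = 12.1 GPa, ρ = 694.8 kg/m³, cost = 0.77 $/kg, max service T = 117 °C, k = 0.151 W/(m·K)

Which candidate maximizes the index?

Screen on constraints: cost ≤ 2.3 $/kg; max service T ≥ 250 °C; k ≥ 26.9 W/(m·K). Survivors: gray cast iron, low-carbon steel.
Computing M directly (units already consistent):
  low-carbon steel: M = 1.82×10⁻³
  gray cast iron: M = 1.46×10⁻³
The maximum is for low-carbon steel.

low-carbon steel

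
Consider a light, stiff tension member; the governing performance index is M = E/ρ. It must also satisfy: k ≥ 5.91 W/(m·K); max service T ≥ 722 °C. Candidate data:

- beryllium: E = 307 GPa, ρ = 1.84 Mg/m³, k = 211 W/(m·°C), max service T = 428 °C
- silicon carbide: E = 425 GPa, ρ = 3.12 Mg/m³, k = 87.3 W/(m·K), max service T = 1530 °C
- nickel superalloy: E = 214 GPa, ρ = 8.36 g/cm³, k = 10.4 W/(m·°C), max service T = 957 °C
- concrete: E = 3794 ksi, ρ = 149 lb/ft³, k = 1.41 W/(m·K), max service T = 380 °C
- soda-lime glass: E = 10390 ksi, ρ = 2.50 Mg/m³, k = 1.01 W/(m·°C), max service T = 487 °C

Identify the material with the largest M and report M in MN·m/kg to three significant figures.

silicon carbide, M = 136 MN·m/kg

Screen on constraints: k ≥ 5.91 W/(m·K); max service T ≥ 722 °C. Survivors: silicon carbide, nickel superalloy.
Normalizing units and computing the index:
  silicon carbide: E = 425.0 GPa, ρ = 3120 kg/m³
  nickel superalloy: E = 214.0 GPa, ρ = 8360 kg/m³
  silicon carbide: M = 136 MN·m/kg
  nickel superalloy: M = 25.6 MN·m/kg
Highest index: silicon carbide.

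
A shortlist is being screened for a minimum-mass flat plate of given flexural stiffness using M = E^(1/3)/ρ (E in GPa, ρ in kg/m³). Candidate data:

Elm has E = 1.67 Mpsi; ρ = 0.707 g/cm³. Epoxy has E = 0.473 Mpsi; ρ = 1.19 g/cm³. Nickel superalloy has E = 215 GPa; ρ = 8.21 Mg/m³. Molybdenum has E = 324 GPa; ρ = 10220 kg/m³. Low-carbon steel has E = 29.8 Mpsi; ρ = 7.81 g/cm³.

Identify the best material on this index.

Convert each candidate to consistent units, then evaluate M:
  elm: E = 11.51 GPa, ρ = 707.0 kg/m³
  epoxy: E = 3.261 GPa, ρ = 1190 kg/m³
  nickel superalloy: E = 215.0 GPa, ρ = 8210 kg/m³
  molybdenum: E = 324.0 GPa, ρ = 10220 kg/m³
  low-carbon steel: E = 205.5 GPa, ρ = 7810 kg/m³
  elm: M = 3.19×10⁻³
  epoxy: M = 1.25×10⁻³
  low-carbon steel: M = 0.756×10⁻³
  nickel superalloy: M = 0.730×10⁻³
  molybdenum: M = 0.672×10⁻³
Elm ranks first.

elm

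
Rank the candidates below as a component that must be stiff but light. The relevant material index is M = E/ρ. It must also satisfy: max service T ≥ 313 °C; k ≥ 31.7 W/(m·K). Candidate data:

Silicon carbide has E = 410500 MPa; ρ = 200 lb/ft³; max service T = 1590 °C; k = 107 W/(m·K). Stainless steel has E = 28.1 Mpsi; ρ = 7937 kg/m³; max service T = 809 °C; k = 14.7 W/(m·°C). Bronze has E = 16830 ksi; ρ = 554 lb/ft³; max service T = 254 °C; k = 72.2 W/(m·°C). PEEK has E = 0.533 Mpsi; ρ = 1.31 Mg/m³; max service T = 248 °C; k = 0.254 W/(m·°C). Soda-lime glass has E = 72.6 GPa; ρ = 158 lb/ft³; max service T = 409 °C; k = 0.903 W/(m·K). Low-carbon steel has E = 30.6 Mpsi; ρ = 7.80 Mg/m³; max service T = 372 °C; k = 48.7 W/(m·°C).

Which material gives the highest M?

silicon carbide

Screen on constraints: max service T ≥ 313 °C; k ≥ 31.7 W/(m·K). Survivors: silicon carbide, low-carbon steel.
After converting to SI:
  silicon carbide: E = 410.5 GPa, ρ = 3204 kg/m³
  low-carbon steel: E = 211.0 GPa, ρ = 7800 kg/m³
  silicon carbide: M = 128 MN·m/kg
  low-carbon steel: M = 27.0 MN·m/kg
Silicon carbide has the largest M.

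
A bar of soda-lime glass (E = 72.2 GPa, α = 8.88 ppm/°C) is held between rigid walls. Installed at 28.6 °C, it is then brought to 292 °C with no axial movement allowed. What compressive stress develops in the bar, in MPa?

169 MPa

ΔT = 263.4 K. Constrained thermal stress σ = E·α·ΔT = 72.20×10³ MPa × 8.88×10⁻⁶ × 263.4 = 169 MPa (compressive).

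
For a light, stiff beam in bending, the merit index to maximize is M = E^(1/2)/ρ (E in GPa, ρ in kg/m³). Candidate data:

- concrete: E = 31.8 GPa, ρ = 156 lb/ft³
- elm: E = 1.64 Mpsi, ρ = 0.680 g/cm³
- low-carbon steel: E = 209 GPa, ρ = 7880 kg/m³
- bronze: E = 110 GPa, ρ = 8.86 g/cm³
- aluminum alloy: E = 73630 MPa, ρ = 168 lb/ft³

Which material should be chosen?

elm

Normalizing units and computing the index:
  concrete: E = 31.80 GPa, ρ = 2499 kg/m³
  elm: E = 11.31 GPa, ρ = 680.0 kg/m³
  low-carbon steel: E = 209.0 GPa, ρ = 7880 kg/m³
  bronze: E = 110.0 GPa, ρ = 8860 kg/m³
  aluminum alloy: E = 73.63 GPa, ρ = 2691 kg/m³
  elm: M = 4.95×10⁻³
  aluminum alloy: M = 3.19×10⁻³
  concrete: M = 2.26×10⁻³
  low-carbon steel: M = 1.83×10⁻³
  bronze: M = 1.18×10⁻³
The maximum is for elm.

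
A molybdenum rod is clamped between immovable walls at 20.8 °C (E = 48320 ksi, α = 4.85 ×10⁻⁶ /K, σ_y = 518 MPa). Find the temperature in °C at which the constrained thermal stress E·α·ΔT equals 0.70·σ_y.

245 °C

E = 48320 ksi = 333.2 GPa.
E·α·ΔT = 362.6 MPa ⇒ ΔT = 362.6 / (333.2×10³ × 4.85×10⁻⁶) = 224.4 K.
T = 20.8 + 224.4 = 245.2 °C.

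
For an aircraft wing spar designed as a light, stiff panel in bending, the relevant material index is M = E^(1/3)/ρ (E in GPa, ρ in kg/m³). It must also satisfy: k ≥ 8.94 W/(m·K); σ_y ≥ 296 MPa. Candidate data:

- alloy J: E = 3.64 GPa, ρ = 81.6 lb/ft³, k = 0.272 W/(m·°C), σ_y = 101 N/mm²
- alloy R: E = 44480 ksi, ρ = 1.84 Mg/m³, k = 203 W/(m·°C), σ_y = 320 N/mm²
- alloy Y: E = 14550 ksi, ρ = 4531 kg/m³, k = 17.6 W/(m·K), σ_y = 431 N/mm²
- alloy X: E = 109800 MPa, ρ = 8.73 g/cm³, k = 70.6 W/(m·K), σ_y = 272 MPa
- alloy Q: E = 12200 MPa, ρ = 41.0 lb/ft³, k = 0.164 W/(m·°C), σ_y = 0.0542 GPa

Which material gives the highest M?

Screen on constraints: k ≥ 8.94 W/(m·K); σ_y ≥ 296 MPa. Survivors: alloy R, alloy Y.
Convert each candidate to consistent units, then evaluate M:
  alloy R: E = 306.7 GPa, ρ = 1840 kg/m³
  alloy Y: E = 100.3 GPa, ρ = 4531 kg/m³
  alloy R: M = 3.67×10⁻³
  alloy Y: M = 1.03×10⁻³
Alloy R ranks first.

alloy R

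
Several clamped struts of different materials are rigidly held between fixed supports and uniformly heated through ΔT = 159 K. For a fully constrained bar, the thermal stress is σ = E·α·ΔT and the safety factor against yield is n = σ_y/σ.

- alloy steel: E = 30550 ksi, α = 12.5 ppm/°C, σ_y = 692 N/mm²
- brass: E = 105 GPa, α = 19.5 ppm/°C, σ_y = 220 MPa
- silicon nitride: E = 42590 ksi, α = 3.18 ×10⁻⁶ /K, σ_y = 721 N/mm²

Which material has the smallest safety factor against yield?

brass

Converting E to GPa, α to ×10⁻⁶/K, σ_y to MPa, then σ and n for each:
  alloy steel: E = 210.6, α = 12.5, σ_y = 692.0 → σ = 419 MPa, n = 1.65
  brass: E = 105.0, α = 19.5, σ_y = 220.0 → σ = 326 MPa, n = 0.676
  silicon nitride: E = 293.6, α = 3.18, σ_y = 721.0 → σ = 148 MPa, n = 4.86
Smallest n: brass with n = 0.676.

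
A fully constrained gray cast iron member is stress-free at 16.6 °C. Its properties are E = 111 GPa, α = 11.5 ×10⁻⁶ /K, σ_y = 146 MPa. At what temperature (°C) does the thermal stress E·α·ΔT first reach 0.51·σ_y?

74.9 °C

E·α·ΔT = 74.46 MPa ⇒ ΔT = 74.46 / (111.0×10³ × 11.5×10⁻⁶) = 58.33 K.
T = 16.6 + 58.33 = 74.93 °C.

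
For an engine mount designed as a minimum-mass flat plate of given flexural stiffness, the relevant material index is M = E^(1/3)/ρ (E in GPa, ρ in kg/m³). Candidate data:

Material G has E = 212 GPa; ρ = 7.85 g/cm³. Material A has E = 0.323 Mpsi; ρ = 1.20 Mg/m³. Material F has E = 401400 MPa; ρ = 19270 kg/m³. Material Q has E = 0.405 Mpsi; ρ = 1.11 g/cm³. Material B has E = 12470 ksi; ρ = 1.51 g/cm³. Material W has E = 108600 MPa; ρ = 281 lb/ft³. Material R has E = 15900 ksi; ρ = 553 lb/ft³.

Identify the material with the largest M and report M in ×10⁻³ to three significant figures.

Convert each candidate to consistent units, then evaluate M:
  material G: E = 212.0 GPa, ρ = 7850 kg/m³
  material A: E = 2.227 GPa, ρ = 1200 kg/m³
  material F: E = 401.4 GPa, ρ = 19270 kg/m³
  material Q: E = 2.792 GPa, ρ = 1110 kg/m³
  material B: E = 85.98 GPa, ρ = 1510 kg/m³
  material W: E = 108.6 GPa, ρ = 4501 kg/m³
  material R: E = 109.6 GPa, ρ = 8858 kg/m³
  material B: M = 2.92×10⁻³
  material Q: M = 1.27×10⁻³
  material A: M = 1.09×10⁻³
  material W: M = 1.06×10⁻³
  material G: M = 0.760×10⁻³
  material R: M = 0.540×10⁻³
  material F: M = 0.383×10⁻³
Material B has the largest M.

material B, M = 2.92×10⁻³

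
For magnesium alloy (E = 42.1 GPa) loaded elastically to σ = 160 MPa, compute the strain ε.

3.80×10⁻³

ε = σ/E = 160 / 42100 = 3.80×10⁻³.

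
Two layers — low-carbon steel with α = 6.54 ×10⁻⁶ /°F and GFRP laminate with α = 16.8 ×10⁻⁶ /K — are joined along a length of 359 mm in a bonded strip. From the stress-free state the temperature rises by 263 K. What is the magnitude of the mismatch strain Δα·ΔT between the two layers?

low-carbon steel: α = 6.54×10⁻⁶/°F × 9/5 = 11.8×10⁻⁶/K.
Δα = |11.8 − 16.8|×10⁻⁶/K = 5.03×10⁻⁶/K.
Mismatch strain = Δα·ΔT = 5.03×10⁻⁶ × 263.0 = 1.32×10⁻³.

1.32×10⁻³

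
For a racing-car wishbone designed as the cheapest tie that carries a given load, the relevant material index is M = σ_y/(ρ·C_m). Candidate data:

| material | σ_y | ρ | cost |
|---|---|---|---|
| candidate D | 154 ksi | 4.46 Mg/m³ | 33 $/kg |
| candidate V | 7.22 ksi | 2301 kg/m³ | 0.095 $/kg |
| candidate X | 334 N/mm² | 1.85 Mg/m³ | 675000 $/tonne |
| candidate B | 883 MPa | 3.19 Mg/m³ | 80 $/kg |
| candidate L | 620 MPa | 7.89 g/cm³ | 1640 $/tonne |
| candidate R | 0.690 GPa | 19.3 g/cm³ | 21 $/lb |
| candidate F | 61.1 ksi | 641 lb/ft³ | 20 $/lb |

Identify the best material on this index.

Normalizing units and computing the index:
  candidate D: σ_y = 1062 MPa, ρ = 4460 kg/m³, cost = 33.00 $/kg
  candidate V: σ_y = 49.78 MPa, ρ = 2301 kg/m³, cost = 0.09500 $/kg
  candidate X: σ_y = 334.0 MPa, ρ = 1850 kg/m³, cost = 675.0 $/kg
  candidate B: σ_y = 883.0 MPa, ρ = 3190 kg/m³, cost = 80.00 $/kg
  candidate L: σ_y = 620.0 MPa, ρ = 7890 kg/m³, cost = 1.640 $/kg
  candidate R: σ_y = 690.0 MPa, ρ = 19300 kg/m³, cost = 46.30 $/kg
  candidate F: σ_y = 421.3 MPa, ρ = 10270 kg/m³, cost = 44.09 $/kg
  candidate V: M = 228 kN·m per $
  candidate L: M = 47.9 kN·m per $
  candidate D: M = 7.21 kN·m per $
  candidate B: M = 3.46 kN·m per $
  candidate F: M = 0.931 kN·m per $
  candidate R: M = 0.772 kN·m per $
  candidate X: M = 0.267 kN·m per $
The maximum is for candidate V.

candidate V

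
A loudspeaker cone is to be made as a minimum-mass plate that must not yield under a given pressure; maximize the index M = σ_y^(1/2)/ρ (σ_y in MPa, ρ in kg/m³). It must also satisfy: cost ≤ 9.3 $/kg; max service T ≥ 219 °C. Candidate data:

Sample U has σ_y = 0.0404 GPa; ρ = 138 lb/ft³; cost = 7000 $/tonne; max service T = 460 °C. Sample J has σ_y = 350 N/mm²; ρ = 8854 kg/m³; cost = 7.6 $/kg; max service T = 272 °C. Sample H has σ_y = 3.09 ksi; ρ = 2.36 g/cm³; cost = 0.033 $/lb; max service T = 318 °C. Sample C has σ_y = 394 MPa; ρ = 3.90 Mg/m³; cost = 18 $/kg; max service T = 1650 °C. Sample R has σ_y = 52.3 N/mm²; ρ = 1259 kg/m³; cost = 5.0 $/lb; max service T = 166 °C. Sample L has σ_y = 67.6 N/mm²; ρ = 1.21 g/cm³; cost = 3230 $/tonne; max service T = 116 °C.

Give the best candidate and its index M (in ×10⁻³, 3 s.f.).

sample U, M = 2.88×10⁻³

Screen on constraints: cost ≤ 9.3 $/kg; max service T ≥ 219 °C. Survivors: sample U, sample J, sample H.
Normalizing units and computing the index:
  sample U: σ_y = 40.40 MPa, ρ = 2211 kg/m³
  sample J: σ_y = 350.0 MPa, ρ = 8854 kg/m³
  sample H: σ_y = 21.30 MPa, ρ = 2360 kg/m³
  sample U: M = 2.88×10⁻³
  sample J: M = 2.11×10⁻³
  sample H: M = 1.96×10⁻³
The maximum is for sample U.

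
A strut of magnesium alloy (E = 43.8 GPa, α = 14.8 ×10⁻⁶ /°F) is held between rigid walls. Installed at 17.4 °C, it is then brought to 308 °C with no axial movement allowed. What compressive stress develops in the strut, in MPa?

339 MPa

α = 14.8×10⁻⁶/°F × 9/5 = 26.6×10⁻⁶/K.
ΔT = 290.6 K. Constrained thermal stress σ = E·α·ΔT = 43.80×10³ MPa × 26.6×10⁻⁶ × 290.6 = 339 MPa (compressive).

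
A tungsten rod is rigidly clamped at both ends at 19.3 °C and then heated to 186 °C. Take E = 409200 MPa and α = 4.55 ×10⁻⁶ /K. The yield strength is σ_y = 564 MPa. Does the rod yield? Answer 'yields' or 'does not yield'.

E = 409200 MPa = 409.2 GPa.
ΔT = 166.7 K. Constrained thermal stress σ = E·α·ΔT = 409.2×10³ MPa × 4.55×10⁻⁶ × 166.7 = 310 MPa (compressive).
Compare to σ_y = 564 MPa: σ < σ_y, so it does not yield.

does not yield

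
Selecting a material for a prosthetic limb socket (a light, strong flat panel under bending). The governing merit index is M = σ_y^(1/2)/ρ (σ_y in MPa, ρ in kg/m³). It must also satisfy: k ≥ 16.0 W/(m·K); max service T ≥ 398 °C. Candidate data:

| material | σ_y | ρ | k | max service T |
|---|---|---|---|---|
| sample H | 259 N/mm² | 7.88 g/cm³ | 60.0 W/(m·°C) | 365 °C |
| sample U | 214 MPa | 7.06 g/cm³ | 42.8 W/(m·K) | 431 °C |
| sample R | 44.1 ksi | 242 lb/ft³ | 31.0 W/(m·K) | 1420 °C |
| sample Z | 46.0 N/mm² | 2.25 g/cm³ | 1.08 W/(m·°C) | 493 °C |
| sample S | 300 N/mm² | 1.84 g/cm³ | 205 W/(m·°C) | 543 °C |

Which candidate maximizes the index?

Screen on constraints: k ≥ 16.0 W/(m·K); max service T ≥ 398 °C. Survivors: sample U, sample R, sample S.
After converting to SI:
  sample U: σ_y = 214.0 MPa, ρ = 7060 kg/m³
  sample R: σ_y = 304.1 MPa, ρ = 3876 kg/m³
  sample S: σ_y = 300.0 MPa, ρ = 1840 kg/m³
  sample S: M = 9.41×10⁻³
  sample R: M = 4.50×10⁻³
  sample U: M = 2.07×10⁻³
Sample S has the largest M.

sample S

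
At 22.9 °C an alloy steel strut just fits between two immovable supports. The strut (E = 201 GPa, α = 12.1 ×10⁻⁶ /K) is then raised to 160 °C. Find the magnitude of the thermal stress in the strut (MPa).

333 MPa

ΔT = 137.1 K. Constrained thermal stress σ = E·α·ΔT = 201.0×10³ MPa × 12.1×10⁻⁶ × 137.1 = 333 MPa (compressive).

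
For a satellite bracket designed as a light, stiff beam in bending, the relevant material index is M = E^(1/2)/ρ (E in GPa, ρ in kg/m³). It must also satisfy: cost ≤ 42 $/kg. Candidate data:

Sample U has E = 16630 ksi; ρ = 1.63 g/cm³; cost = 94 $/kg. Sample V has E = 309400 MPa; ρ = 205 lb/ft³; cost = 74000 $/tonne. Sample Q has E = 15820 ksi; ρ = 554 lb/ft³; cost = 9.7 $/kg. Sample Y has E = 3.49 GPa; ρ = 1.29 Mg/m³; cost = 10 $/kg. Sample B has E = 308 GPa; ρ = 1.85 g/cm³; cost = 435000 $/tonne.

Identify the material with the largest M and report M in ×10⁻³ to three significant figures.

sample Y, M = 1.45×10⁻³

Screen on constraints: cost ≤ 42 $/kg. Survivors: sample Q, sample Y.
Normalizing units and computing the index:
  sample Q: E = 109.1 GPa, ρ = 8874 kg/m³
  sample Y: E = 3.490 GPa, ρ = 1290 kg/m³
  sample Y: M = 1.45×10⁻³
  sample Q: M = 1.18×10⁻³
Sample Y has the largest M.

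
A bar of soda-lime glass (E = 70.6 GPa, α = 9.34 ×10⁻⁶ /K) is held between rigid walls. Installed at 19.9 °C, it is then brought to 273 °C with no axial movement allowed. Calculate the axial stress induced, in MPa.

167 MPa

ΔT = 253.1 K. Constrained thermal stress σ = E·α·ΔT = 70.60×10³ MPa × 9.34×10⁻⁶ × 253.1 = 167 MPa (compressive).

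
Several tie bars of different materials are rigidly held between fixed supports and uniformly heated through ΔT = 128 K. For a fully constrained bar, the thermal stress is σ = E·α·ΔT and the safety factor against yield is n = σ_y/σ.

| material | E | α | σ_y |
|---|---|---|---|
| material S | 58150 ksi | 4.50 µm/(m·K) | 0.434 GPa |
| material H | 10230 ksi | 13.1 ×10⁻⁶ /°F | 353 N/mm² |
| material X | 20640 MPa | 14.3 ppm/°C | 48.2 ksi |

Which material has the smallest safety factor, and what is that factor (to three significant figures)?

Converting E to GPa, α to ×10⁻⁶/K, σ_y to MPa, then σ and n for each:
  material S: E = 400.9, α = 4.50, σ_y = 434.0 → σ = 231 MPa, n = 1.88
  material H: E = 70.53, α = 23.6, σ_y = 353.0 → σ = 213 MPa, n = 1.66
  material X: E = 20.64, α = 14.3, σ_y = 332.3 → σ = 37.8 MPa, n = 8.80
Material H has the lowest safety factor, n = 1.66.

material H, n = 1.66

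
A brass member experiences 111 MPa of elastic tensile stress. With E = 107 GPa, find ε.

ε = σ/E = 111 / 107000 = 1.04×10⁻³.

1.04×10⁻³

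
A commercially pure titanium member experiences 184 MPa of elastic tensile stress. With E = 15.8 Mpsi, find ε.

1.69×10⁻³

E = 15.8 Mpsi = 108.9 GPa = 108900 MPa.
ε = σ/E = 184 / 108900 = 1.69×10⁻³.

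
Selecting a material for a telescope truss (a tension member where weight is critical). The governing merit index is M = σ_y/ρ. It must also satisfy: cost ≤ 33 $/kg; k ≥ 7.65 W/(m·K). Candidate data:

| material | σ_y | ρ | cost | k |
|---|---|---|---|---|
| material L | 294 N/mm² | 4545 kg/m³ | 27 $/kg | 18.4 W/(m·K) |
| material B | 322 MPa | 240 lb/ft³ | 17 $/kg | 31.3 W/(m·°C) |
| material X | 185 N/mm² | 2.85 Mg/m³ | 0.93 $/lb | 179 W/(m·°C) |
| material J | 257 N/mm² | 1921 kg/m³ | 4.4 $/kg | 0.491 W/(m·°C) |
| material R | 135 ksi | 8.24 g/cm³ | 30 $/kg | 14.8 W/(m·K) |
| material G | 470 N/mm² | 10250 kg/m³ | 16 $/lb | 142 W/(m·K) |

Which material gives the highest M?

Screen on constraints: cost ≤ 33 $/kg; k ≥ 7.65 W/(m·K). Survivors: material L, material B, material X, material R.
Convert each candidate to consistent units, then evaluate M:
  material L: σ_y = 294.0 MPa, ρ = 4545 kg/m³
  material B: σ_y = 322.0 MPa, ρ = 3844 kg/m³
  material X: σ_y = 185.0 MPa, ρ = 2850 kg/m³
  material R: σ_y = 930.8 MPa, ρ = 8240 kg/m³
  material R: M = 113 kN·m/kg
  material B: M = 83.8 kN·m/kg
  material X: M = 64.9 kN·m/kg
  material L: M = 64.7 kN·m/kg
Highest index: material R.

material R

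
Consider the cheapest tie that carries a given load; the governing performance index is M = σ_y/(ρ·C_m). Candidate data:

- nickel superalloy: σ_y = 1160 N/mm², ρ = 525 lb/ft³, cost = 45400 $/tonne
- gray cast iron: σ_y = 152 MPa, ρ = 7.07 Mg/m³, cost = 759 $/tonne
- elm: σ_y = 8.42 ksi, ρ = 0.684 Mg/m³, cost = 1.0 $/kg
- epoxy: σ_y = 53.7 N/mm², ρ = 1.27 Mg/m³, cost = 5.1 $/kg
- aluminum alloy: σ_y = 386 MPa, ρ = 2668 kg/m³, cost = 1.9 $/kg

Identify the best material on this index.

After converting to SI:
  nickel superalloy: σ_y = 1160 MPa, ρ = 8410 kg/m³, cost = 45.40 $/kg
  gray cast iron: σ_y = 152.0 MPa, ρ = 7070 kg/m³, cost = 0.7590 $/kg
  elm: σ_y = 58.05 MPa, ρ = 684.0 kg/m³, cost = 1.000 $/kg
  epoxy: σ_y = 53.70 MPa, ρ = 1270 kg/m³, cost = 5.100 $/kg
  aluminum alloy: σ_y = 386.0 MPa, ρ = 2668 kg/m³, cost = 1.900 $/kg
  elm: M = 84.9 kN·m per $
  aluminum alloy: M = 76.1 kN·m per $
  gray cast iron: M = 28.3 kN·m per $
  epoxy: M = 8.29 kN·m per $
  nickel superalloy: M = 3.04 kN·m per $
Elm has the largest M.

elm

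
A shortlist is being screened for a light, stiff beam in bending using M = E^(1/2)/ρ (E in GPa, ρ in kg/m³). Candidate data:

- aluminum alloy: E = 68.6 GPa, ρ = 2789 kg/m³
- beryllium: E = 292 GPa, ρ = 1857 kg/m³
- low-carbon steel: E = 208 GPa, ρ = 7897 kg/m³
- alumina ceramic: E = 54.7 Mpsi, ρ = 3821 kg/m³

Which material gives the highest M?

After converting to SI:
  aluminum alloy: E = 68.60 GPa, ρ = 2789 kg/m³
  beryllium: E = 292.0 GPa, ρ = 1857 kg/m³
  low-carbon steel: E = 208.0 GPa, ρ = 7897 kg/m³
  alumina ceramic: E = 377.1 GPa, ρ = 3821 kg/m³
  beryllium: M = 9.20×10⁻³
  alumina ceramic: M = 5.08×10⁻³
  aluminum alloy: M = 2.97×10⁻³
  low-carbon steel: M = 1.83×10⁻³
Beryllium ranks first.

beryllium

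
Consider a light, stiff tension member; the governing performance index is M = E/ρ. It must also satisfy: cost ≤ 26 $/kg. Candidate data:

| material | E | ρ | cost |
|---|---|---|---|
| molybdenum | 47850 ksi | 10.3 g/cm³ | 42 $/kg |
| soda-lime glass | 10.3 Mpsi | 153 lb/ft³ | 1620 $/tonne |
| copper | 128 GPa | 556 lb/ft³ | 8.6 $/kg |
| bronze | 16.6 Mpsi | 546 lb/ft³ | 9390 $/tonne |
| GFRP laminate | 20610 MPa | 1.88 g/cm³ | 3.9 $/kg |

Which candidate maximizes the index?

Screen on constraints: cost ≤ 26 $/kg. Survivors: soda-lime glass, copper, bronze, GFRP laminate.
Convert each candidate to consistent units, then evaluate M:
  soda-lime glass: E = 71.02 GPa, ρ = 2451 kg/m³
  copper: E = 128.0 GPa, ρ = 8906 kg/m³
  bronze: E = 114.5 GPa, ρ = 8746 kg/m³
  GFRP laminate: E = 20.61 GPa, ρ = 1880 kg/m³
  soda-lime glass: M = 29.0 MN·m/kg
  copper: M = 14.4 MN·m/kg
  bronze: M = 13.1 MN·m/kg
  GFRP laminate: M = 11.0 MN·m/kg
Soda-lime glass ranks first.

soda-lime glass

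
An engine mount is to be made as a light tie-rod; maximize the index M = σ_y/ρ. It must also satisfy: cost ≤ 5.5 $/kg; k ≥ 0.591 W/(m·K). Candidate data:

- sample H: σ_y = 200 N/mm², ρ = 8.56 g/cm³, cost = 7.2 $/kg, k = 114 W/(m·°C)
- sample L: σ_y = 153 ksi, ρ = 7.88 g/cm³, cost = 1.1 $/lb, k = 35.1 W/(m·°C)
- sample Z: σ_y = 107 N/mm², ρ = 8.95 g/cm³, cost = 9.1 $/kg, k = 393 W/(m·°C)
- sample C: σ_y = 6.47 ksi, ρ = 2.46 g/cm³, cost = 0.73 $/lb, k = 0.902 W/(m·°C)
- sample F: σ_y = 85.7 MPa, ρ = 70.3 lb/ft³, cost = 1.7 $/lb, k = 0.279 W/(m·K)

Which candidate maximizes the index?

sample L

Screen on constraints: cost ≤ 5.5 $/kg; k ≥ 0.591 W/(m·K). Survivors: sample L, sample C.
Convert each candidate to consistent units, then evaluate M:
  sample L: σ_y = 1055 MPa, ρ = 7880 kg/m³
  sample C: σ_y = 44.61 MPa, ρ = 2460 kg/m³
  sample L: M = 134 kN·m/kg
  sample C: M = 18.1 kN·m/kg
Sample L has the largest M.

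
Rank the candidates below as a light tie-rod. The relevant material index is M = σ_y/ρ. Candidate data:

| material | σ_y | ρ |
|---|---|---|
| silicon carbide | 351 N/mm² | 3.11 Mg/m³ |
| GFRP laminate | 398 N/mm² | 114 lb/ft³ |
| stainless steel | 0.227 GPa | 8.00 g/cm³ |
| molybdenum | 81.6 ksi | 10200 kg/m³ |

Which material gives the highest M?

After converting to SI:
  silicon carbide: σ_y = 351.0 MPa, ρ = 3110 kg/m³
  GFRP laminate: σ_y = 398.0 MPa, ρ = 1826 kg/m³
  stainless steel: σ_y = 227.0 MPa, ρ = 8000 kg/m³
  molybdenum: σ_y = 562.6 MPa, ρ = 10200 kg/m³
  GFRP laminate: M = 218 kN·m/kg
  silicon carbide: M = 113 kN·m/kg
  molybdenum: M = 55.2 kN·m/kg
  stainless steel: M = 28.4 kN·m/kg
The maximum is for GFRP laminate.

GFRP laminate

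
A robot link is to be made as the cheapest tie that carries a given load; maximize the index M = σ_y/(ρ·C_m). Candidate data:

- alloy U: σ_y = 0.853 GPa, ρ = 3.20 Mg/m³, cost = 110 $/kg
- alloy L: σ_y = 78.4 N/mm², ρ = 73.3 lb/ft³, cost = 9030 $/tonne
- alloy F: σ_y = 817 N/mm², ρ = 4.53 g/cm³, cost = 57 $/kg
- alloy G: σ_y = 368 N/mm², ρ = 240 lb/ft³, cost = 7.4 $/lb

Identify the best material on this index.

Normalizing units and computing the index:
  alloy U: σ_y = 853.0 MPa, ρ = 3200 kg/m³, cost = 110.0 $/kg
  alloy L: σ_y = 78.40 MPa, ρ = 1174 kg/m³, cost = 9.030 $/kg
  alloy F: σ_y = 817.0 MPa, ρ = 4530 kg/m³, cost = 57.00 $/kg
  alloy G: σ_y = 368.0 MPa, ρ = 3844 kg/m³, cost = 16.31 $/kg
  alloy L: M = 7.39 kN·m per $
  alloy G: M = 5.87 kN·m per $
  alloy F: M = 3.16 kN·m per $
  alloy U: M = 2.42 kN·m per $
Highest index: alloy L.

alloy L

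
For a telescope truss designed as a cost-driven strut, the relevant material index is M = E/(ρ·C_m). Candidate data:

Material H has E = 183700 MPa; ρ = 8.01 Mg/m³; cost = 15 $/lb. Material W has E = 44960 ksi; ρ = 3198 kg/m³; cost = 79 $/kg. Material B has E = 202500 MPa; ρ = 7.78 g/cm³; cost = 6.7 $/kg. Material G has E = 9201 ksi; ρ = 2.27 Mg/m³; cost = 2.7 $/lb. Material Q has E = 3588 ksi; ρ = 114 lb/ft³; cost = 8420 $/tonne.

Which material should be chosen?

In SI units:
  material H: E = 183.7 GPa, ρ = 8010 kg/m³, cost = 33.07 $/kg
  material W: E = 310.0 GPa, ρ = 3198 kg/m³, cost = 79.00 $/kg
  material B: E = 202.5 GPa, ρ = 7780 kg/m³, cost = 6.700 $/kg
  material G: E = 63.44 GPa, ρ = 2270 kg/m³, cost = 5.952 $/kg
  material Q: E = 24.74 GPa, ρ = 1826 kg/m³, cost = 8.420 $/kg
  material G: M = 4.70 MN·m per $
  material B: M = 3.88 MN·m per $
  material Q: M = 1.61 MN·m per $
  material W: M = 1.23 MN·m per $
  material H: M = 0.694 MN·m per $
Material G ranks first.

material G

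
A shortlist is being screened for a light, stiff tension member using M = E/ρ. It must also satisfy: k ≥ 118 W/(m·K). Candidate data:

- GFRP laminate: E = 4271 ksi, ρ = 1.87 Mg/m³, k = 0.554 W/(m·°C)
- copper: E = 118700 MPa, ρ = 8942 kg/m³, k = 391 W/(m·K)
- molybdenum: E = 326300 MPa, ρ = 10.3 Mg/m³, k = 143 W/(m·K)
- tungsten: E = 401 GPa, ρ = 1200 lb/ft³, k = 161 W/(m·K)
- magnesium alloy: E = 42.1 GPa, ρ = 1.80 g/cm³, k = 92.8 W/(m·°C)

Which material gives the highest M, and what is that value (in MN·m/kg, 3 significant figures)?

Screen on constraints: k ≥ 118 W/(m·K). Survivors: copper, molybdenum, tungsten.
Convert each candidate to consistent units, then evaluate M:
  copper: E = 118.7 GPa, ρ = 8942 kg/m³
  molybdenum: E = 326.3 GPa, ρ = 10300 kg/m³
  tungsten: E = 401.0 GPa, ρ = 19220 kg/m³
  molybdenum: M = 31.7 MN·m/kg
  tungsten: M = 20.9 MN·m/kg
  copper: M = 13.3 MN·m/kg
Highest index: molybdenum.

molybdenum, M = 31.7 MN·m/kg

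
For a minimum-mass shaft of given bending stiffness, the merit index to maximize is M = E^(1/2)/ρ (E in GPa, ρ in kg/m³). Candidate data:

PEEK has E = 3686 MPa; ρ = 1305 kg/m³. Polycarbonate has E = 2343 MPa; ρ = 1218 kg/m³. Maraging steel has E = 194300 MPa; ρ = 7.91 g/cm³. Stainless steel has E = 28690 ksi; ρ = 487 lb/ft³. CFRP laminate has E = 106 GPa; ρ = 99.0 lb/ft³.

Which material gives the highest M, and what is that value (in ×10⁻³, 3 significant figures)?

CFRP laminate, M = 6.49×10⁻³

Convert each candidate to consistent units, then evaluate M:
  PEEK: E = 3.686 GPa, ρ = 1305 kg/m³
  polycarbonate: E = 2.343 GPa, ρ = 1218 kg/m³
  maraging steel: E = 194.3 GPa, ρ = 7910 kg/m³
  stainless steel: E = 197.8 GPa, ρ = 7801 kg/m³
  CFRP laminate: E = 106.0 GPa, ρ = 1586 kg/m³
  CFRP laminate: M = 6.49×10⁻³
  stainless steel: M = 1.80×10⁻³
  maraging steel: M = 1.76×10⁻³
  PEEK: M = 1.47×10⁻³
  polycarbonate: M = 1.26×10⁻³
The maximum is for CFRP laminate.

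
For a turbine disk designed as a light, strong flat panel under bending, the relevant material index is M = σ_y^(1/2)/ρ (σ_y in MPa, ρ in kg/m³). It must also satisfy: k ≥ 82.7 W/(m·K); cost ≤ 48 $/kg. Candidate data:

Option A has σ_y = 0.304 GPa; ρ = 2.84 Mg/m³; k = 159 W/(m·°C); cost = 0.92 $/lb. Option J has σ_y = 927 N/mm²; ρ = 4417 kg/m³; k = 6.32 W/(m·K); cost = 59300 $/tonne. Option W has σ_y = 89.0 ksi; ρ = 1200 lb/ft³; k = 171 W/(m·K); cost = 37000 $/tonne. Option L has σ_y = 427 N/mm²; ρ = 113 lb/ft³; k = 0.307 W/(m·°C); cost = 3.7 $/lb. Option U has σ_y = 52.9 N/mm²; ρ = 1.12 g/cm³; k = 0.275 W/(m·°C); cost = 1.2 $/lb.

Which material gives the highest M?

Screen on constraints: k ≥ 82.7 W/(m·K); cost ≤ 48 $/kg. Survivors: option A, option W.
Convert each candidate to consistent units, then evaluate M:
  option A: σ_y = 304.0 MPa, ρ = 2840 kg/m³
  option W: σ_y = 613.6 MPa, ρ = 19220 kg/m³
  option A: M = 6.14×10⁻³
  option W: M = 1.29×10⁻³
Option A ranks first.

option A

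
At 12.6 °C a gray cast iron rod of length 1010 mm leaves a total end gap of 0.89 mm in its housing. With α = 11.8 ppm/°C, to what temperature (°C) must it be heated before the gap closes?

87.3 °C

α·L₀·ΔT = 0.89 mm ⇒ ΔT = 0.89 / (11.8×10⁻⁶ × 1010.0) = 74.68 K.
T = 12.6 + 74.68 = 87.28 °C.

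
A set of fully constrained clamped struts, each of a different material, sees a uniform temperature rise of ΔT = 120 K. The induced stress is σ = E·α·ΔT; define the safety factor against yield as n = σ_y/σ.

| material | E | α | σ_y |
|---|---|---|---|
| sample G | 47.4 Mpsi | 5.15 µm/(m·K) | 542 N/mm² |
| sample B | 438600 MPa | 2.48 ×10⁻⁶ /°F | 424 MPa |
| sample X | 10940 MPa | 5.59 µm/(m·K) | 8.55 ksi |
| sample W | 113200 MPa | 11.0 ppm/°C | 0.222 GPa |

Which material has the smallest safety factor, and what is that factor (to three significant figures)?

Converting E to GPa, α to ×10⁻⁶/K, σ_y to MPa, then σ and n for each:
  sample G: E = 326.8, α = 5.15, σ_y = 542.0 → σ = 202 MPa, n = 2.68
  sample B: E = 438.6, α = 4.46, σ_y = 424.0 → σ = 235 MPa, n = 1.80
  sample X: E = 10.94, α = 5.59, σ_y = 58.95 → σ = 7.34 MPa, n = 8.03
  sample W: E = 113.2, α = 11.0, σ_y = 222.0 → σ = 149 MPa, n = 1.49
Smallest n: sample W with n = 1.49.

sample W, n = 1.49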